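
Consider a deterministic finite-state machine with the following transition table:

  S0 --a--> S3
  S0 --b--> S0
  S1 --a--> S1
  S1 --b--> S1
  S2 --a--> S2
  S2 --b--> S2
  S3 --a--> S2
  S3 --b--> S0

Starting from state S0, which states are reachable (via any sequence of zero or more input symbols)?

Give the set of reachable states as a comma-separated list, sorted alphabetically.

Answer: S0, S2, S3

Derivation:
BFS from S0:
  visit S0: S0--a-->S3 (new), S0--b-->S0 (seen)
  visit S3: S3--a-->S2 (new), S3--b-->S0 (seen)
  visit S2: S2--a-->S2 (seen), S2--b-->S2 (seen)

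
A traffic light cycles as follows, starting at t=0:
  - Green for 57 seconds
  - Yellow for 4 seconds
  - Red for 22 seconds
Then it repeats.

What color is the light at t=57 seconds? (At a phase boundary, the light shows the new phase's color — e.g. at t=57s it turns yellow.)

Cycle length = 57 + 4 + 22 = 83s
t = 57, phase_t = 57 mod 83 = 57
57 <= 57 < 61 (yellow end) → YELLOW

Answer: yellow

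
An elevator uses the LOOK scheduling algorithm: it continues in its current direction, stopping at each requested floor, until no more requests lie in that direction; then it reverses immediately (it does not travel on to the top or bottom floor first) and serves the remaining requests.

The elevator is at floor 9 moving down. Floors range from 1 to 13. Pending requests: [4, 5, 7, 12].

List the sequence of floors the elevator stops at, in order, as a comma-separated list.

Current: 9, moving DOWN
Serve below first (descending): [7, 5, 4]
Then reverse, serve above (ascending): [12]

Answer: 7, 5, 4, 12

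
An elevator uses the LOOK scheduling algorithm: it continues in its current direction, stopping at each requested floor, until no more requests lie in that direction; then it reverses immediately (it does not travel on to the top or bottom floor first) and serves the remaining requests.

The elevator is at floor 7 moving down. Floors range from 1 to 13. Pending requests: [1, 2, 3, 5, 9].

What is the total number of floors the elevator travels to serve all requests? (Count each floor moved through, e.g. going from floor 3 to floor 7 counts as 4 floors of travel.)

Start at floor 7 moving down, LOOK stop order: [5, 3, 2, 1, 9]
  7 → 5: |5-7| = 2, total = 2
  5 → 3: |3-5| = 2, total = 4
  3 → 2: |2-3| = 1, total = 5
  2 → 1: |1-2| = 1, total = 6
  1 → 9: |9-1| = 8, total = 14

Answer: 14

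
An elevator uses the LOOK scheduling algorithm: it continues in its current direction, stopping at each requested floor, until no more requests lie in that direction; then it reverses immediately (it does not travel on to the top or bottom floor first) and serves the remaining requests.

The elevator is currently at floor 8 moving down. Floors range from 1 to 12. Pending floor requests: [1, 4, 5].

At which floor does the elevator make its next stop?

Current floor: 8, direction: down
Requests above: []
Requests below: [1, 4, 5]
Moving down and requests lie below → nearest below is max([1, 4, 5]) = 5

Answer: 5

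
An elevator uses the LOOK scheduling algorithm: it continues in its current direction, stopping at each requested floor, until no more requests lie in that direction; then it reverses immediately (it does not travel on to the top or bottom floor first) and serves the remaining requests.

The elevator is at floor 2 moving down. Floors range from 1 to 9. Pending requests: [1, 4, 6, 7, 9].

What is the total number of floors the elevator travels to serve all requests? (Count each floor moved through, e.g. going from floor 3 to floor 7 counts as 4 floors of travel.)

Answer: 9

Derivation:
Start at floor 2 moving down, LOOK stop order: [1, 4, 6, 7, 9]
  2 → 1: |1-2| = 1, total = 1
  1 → 4: |4-1| = 3, total = 4
  4 → 6: |6-4| = 2, total = 6
  6 → 7: |7-6| = 1, total = 7
  7 → 9: |9-7| = 2, total = 9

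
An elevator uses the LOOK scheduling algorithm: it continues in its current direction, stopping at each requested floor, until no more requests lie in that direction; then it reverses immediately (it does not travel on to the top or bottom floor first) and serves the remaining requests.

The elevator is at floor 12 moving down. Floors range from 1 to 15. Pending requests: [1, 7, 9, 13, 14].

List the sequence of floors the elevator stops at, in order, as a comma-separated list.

Answer: 9, 7, 1, 13, 14

Derivation:
Current: 12, moving DOWN
Serve below first (descending): [9, 7, 1]
Then reverse, serve above (ascending): [13, 14]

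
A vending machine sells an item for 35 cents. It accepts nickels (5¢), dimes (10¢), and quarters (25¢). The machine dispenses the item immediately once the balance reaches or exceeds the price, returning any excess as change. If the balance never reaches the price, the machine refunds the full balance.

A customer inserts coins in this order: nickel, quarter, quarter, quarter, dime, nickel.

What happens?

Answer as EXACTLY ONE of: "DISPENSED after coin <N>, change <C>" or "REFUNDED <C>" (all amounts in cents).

Price: 35¢
Coin 1 (nickel, 5¢): balance = 5¢
Coin 2 (quarter, 25¢): balance = 30¢
Coin 3 (quarter, 25¢): balance = 55¢
  → balance >= price → DISPENSE, change = 55 - 35 = 20¢

Answer: DISPENSED after coin 3, change 20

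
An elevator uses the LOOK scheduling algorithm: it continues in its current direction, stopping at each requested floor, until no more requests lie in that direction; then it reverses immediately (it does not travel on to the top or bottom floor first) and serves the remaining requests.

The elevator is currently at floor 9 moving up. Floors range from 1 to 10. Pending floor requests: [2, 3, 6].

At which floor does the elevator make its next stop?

Answer: 6

Derivation:
Current floor: 9, direction: up
Requests above: []
Requests below: [2, 3, 6]
Moving up but no requests above → reverse; nearest below is max([2, 3, 6]) = 6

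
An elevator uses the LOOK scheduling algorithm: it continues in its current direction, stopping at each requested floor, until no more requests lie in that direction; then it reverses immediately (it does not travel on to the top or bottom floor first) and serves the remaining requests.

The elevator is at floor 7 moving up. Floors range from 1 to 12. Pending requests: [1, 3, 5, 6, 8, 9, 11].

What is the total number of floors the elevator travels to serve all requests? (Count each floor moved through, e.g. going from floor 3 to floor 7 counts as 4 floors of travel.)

Answer: 14

Derivation:
Start at floor 7 moving up, LOOK stop order: [8, 9, 11, 6, 5, 3, 1]
  7 → 8: |8-7| = 1, total = 1
  8 → 9: |9-8| = 1, total = 2
  9 → 11: |11-9| = 2, total = 4
  11 → 6: |6-11| = 5, total = 9
  6 → 5: |5-6| = 1, total = 10
  5 → 3: |3-5| = 2, total = 12
  3 → 1: |1-3| = 2, total = 14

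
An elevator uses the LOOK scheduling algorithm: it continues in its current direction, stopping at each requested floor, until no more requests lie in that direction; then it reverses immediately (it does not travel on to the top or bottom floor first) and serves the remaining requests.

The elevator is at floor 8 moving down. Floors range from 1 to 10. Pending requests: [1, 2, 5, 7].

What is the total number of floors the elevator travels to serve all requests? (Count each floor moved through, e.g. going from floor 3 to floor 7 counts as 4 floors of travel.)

Start at floor 8 moving down, LOOK stop order: [7, 5, 2, 1]
  8 → 7: |7-8| = 1, total = 1
  7 → 5: |5-7| = 2, total = 3
  5 → 2: |2-5| = 3, total = 6
  2 → 1: |1-2| = 1, total = 7

Answer: 7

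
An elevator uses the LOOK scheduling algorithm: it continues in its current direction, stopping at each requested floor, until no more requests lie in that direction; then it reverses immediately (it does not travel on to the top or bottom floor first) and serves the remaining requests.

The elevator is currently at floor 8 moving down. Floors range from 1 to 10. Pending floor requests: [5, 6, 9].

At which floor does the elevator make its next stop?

Current floor: 8, direction: down
Requests above: [9]
Requests below: [5, 6]
Moving down and requests lie below → nearest below is max([5, 6]) = 6

Answer: 6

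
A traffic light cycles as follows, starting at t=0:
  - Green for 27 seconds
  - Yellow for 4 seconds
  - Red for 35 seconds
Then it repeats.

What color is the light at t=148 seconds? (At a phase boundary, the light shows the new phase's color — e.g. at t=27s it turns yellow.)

Cycle length = 27 + 4 + 35 = 66s
t = 148, phase_t = 148 mod 66 = 16
16 < 27 (green end) → GREEN

Answer: green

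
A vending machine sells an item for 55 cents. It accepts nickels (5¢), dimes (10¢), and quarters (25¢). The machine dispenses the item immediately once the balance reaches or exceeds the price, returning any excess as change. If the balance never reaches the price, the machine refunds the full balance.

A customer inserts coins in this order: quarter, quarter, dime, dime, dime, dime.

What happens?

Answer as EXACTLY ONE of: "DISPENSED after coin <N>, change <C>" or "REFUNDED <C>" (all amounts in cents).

Answer: DISPENSED after coin 3, change 5

Derivation:
Price: 55¢
Coin 1 (quarter, 25¢): balance = 25¢
Coin 2 (quarter, 25¢): balance = 50¢
Coin 3 (dime, 10¢): balance = 60¢
  → balance >= price → DISPENSE, change = 60 - 55 = 5¢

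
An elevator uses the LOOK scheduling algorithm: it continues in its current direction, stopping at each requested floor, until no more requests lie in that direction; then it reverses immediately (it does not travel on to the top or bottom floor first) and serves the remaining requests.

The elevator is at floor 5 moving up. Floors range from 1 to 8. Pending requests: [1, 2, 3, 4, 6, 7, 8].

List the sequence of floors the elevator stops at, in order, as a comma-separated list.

Answer: 6, 7, 8, 4, 3, 2, 1

Derivation:
Current: 5, moving UP
Serve above first (ascending): [6, 7, 8]
Then reverse, serve below (descending): [4, 3, 2, 1]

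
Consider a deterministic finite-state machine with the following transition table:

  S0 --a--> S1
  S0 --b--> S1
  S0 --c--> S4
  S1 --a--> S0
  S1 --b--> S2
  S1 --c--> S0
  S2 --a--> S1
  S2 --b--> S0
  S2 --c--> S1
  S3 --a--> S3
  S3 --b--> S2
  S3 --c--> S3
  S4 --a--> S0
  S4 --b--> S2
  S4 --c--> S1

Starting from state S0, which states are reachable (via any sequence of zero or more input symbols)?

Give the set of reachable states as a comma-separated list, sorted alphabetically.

BFS from S0:
  visit S0: S0--a-->S1 (new), S0--b-->S1 (seen), S0--c-->S4 (new)
  visit S1: S1--a-->S0 (seen), S1--b-->S2 (new), S1--c-->S0 (seen)
  visit S4: S4--a-->S0 (seen), S4--b-->S2 (seen), S4--c-->S1 (seen)
  visit S2: S2--a-->S1 (seen), S2--b-->S0 (seen), S2--c-->S1 (seen)

Answer: S0, S1, S2, S4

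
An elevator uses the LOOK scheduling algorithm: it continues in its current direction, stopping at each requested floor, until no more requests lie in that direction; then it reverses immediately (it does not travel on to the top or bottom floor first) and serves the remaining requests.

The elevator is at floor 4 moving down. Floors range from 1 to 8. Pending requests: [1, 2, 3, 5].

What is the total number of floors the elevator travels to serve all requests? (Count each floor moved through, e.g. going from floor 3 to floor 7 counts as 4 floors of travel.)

Answer: 7

Derivation:
Start at floor 4 moving down, LOOK stop order: [3, 2, 1, 5]
  4 → 3: |3-4| = 1, total = 1
  3 → 2: |2-3| = 1, total = 2
  2 → 1: |1-2| = 1, total = 3
  1 → 5: |5-1| = 4, total = 7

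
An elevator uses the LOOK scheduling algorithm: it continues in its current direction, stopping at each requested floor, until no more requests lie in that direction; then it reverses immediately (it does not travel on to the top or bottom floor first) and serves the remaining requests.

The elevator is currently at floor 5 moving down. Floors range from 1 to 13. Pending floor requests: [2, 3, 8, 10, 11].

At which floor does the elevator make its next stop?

Current floor: 5, direction: down
Requests above: [8, 10, 11]
Requests below: [2, 3]
Moving down and requests lie below → nearest below is max([2, 3]) = 3

Answer: 3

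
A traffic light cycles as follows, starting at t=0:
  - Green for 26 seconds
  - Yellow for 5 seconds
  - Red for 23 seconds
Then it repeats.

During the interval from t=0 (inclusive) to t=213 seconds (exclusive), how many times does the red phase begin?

Answer: 4

Derivation:
Cycle = 26+5+23 = 54s
red phase starts at t = k*54 + 31 for k=0,1,2,...
Need k*54+31 < 213 → k < 3.370
k ∈ {0, ..., 3} → 4 starts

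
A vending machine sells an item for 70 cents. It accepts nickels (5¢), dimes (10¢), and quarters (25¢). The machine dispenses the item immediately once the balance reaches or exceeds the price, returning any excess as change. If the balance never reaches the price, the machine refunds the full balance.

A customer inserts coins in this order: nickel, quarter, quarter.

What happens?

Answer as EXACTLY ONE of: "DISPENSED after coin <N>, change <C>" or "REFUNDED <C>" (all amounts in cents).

Answer: REFUNDED 55

Derivation:
Price: 70¢
Coin 1 (nickel, 5¢): balance = 5¢
Coin 2 (quarter, 25¢): balance = 30¢
Coin 3 (quarter, 25¢): balance = 55¢
All coins inserted, balance 55¢ < price 70¢ → REFUND 55¢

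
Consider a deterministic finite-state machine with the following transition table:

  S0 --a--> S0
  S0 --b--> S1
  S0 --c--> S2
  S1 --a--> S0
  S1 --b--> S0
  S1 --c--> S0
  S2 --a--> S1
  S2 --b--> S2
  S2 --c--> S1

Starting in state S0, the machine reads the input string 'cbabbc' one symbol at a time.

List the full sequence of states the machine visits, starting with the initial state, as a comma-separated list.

Answer: S0, S2, S2, S1, S0, S1, S0

Derivation:
Start: S0
  read 'c': S0 --c--> S2
  read 'b': S2 --b--> S2
  read 'a': S2 --a--> S1
  read 'b': S1 --b--> S0
  read 'b': S0 --b--> S1
  read 'c': S1 --c--> S0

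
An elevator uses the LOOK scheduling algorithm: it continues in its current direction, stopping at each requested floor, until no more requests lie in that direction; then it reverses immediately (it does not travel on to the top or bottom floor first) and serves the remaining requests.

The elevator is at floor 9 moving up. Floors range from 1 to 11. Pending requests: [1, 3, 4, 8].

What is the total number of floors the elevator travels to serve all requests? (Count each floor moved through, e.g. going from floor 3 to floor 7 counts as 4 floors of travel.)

Answer: 8

Derivation:
Start at floor 9 moving up, LOOK stop order: [8, 4, 3, 1]
  9 → 8: |8-9| = 1, total = 1
  8 → 4: |4-8| = 4, total = 5
  4 → 3: |3-4| = 1, total = 6
  3 → 1: |1-3| = 2, total = 8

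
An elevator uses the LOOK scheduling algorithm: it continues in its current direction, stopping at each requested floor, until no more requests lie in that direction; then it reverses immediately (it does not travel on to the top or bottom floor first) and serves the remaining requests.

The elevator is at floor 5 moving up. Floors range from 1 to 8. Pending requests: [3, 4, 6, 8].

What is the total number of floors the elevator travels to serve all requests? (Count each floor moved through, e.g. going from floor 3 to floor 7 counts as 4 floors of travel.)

Answer: 8

Derivation:
Start at floor 5 moving up, LOOK stop order: [6, 8, 4, 3]
  5 → 6: |6-5| = 1, total = 1
  6 → 8: |8-6| = 2, total = 3
  8 → 4: |4-8| = 4, total = 7
  4 → 3: |3-4| = 1, total = 8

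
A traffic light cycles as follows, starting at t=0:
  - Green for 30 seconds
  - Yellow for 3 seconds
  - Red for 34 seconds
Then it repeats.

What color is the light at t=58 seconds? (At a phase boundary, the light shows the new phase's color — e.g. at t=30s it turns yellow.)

Cycle length = 30 + 3 + 34 = 67s
t = 58, phase_t = 58 mod 67 = 58
58 >= 33 → RED

Answer: red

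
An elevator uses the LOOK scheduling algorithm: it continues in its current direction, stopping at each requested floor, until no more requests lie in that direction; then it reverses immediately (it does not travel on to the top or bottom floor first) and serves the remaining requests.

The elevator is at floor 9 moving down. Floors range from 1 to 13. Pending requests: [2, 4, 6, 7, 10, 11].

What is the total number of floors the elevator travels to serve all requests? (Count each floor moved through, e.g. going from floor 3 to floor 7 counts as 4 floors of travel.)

Answer: 16

Derivation:
Start at floor 9 moving down, LOOK stop order: [7, 6, 4, 2, 10, 11]
  9 → 7: |7-9| = 2, total = 2
  7 → 6: |6-7| = 1, total = 3
  6 → 4: |4-6| = 2, total = 5
  4 → 2: |2-4| = 2, total = 7
  2 → 10: |10-2| = 8, total = 15
  10 → 11: |11-10| = 1, total = 16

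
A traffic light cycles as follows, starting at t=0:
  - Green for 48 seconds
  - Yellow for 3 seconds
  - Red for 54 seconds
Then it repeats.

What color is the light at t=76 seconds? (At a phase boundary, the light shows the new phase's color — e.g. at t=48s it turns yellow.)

Cycle length = 48 + 3 + 54 = 105s
t = 76, phase_t = 76 mod 105 = 76
76 >= 51 → RED

Answer: red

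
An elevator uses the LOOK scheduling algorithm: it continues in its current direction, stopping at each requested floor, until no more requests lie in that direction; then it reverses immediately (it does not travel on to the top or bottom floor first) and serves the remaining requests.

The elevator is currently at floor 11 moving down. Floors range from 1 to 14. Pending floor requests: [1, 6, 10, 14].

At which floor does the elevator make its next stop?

Current floor: 11, direction: down
Requests above: [14]
Requests below: [1, 6, 10]
Moving down and requests lie below → nearest below is max([1, 6, 10]) = 10

Answer: 10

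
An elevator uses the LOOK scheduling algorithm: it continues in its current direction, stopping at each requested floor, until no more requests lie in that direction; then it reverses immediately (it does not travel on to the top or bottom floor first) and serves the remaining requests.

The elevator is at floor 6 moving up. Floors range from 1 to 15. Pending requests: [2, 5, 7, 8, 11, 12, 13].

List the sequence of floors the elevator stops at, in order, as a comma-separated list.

Current: 6, moving UP
Serve above first (ascending): [7, 8, 11, 12, 13]
Then reverse, serve below (descending): [5, 2]

Answer: 7, 8, 11, 12, 13, 5, 2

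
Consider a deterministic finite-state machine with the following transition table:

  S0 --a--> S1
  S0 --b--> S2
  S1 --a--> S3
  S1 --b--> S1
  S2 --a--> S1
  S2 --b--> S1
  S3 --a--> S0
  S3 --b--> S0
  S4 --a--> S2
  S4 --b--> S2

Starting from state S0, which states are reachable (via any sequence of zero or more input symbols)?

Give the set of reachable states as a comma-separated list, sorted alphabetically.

BFS from S0:
  visit S0: S0--a-->S1 (new), S0--b-->S2 (new)
  visit S1: S1--a-->S3 (new), S1--b-->S1 (seen)
  visit S2: S2--a-->S1 (seen), S2--b-->S1 (seen)
  visit S3: S3--a-->S0 (seen), S3--b-->S0 (seen)

Answer: S0, S1, S2, S3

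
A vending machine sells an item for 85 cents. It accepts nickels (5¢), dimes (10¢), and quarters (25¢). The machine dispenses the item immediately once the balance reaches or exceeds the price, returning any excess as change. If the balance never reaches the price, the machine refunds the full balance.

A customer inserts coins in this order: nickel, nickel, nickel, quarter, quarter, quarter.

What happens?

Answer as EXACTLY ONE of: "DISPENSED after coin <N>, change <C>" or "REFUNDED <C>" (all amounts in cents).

Answer: DISPENSED after coin 6, change 5

Derivation:
Price: 85¢
Coin 1 (nickel, 5¢): balance = 5¢
Coin 2 (nickel, 5¢): balance = 10¢
Coin 3 (nickel, 5¢): balance = 15¢
Coin 4 (quarter, 25¢): balance = 40¢
Coin 5 (quarter, 25¢): balance = 65¢
Coin 6 (quarter, 25¢): balance = 90¢
  → balance >= price → DISPENSE, change = 90 - 85 = 5¢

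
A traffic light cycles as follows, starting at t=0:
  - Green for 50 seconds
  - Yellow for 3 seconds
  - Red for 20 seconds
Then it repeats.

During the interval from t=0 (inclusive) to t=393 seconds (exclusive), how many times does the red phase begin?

Cycle = 50+3+20 = 73s
red phase starts at t = k*73 + 53 for k=0,1,2,...
Need k*73+53 < 393 → k < 4.658
k ∈ {0, ..., 4} → 5 starts

Answer: 5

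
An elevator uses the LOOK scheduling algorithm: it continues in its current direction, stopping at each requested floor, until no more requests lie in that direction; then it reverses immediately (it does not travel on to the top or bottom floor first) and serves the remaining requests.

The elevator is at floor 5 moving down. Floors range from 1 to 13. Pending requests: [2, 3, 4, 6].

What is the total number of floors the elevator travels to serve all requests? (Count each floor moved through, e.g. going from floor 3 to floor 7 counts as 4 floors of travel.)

Start at floor 5 moving down, LOOK stop order: [4, 3, 2, 6]
  5 → 4: |4-5| = 1, total = 1
  4 → 3: |3-4| = 1, total = 2
  3 → 2: |2-3| = 1, total = 3
  2 → 6: |6-2| = 4, total = 7

Answer: 7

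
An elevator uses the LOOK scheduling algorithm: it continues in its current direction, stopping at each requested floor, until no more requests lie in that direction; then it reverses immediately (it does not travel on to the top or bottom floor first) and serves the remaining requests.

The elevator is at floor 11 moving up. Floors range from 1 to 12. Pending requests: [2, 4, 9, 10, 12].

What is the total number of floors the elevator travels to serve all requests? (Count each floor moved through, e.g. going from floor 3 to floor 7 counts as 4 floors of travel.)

Answer: 11

Derivation:
Start at floor 11 moving up, LOOK stop order: [12, 10, 9, 4, 2]
  11 → 12: |12-11| = 1, total = 1
  12 → 10: |10-12| = 2, total = 3
  10 → 9: |9-10| = 1, total = 4
  9 → 4: |4-9| = 5, total = 9
  4 → 2: |2-4| = 2, total = 11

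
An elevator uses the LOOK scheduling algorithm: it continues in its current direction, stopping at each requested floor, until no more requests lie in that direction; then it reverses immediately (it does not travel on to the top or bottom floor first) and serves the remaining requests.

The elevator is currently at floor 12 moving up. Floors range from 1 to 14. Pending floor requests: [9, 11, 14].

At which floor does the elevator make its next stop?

Answer: 14

Derivation:
Current floor: 12, direction: up
Requests above: [14]
Requests below: [9, 11]
Moving up and requests lie above → nearest above is min([14]) = 14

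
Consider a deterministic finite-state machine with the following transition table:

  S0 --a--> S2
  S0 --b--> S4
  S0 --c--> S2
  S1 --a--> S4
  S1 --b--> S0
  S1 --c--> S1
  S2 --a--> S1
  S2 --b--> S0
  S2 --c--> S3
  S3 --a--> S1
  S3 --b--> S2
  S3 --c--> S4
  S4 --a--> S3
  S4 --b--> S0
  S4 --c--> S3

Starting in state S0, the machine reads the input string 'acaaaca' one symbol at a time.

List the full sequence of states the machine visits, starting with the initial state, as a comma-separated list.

Start: S0
  read 'a': S0 --a--> S2
  read 'c': S2 --c--> S3
  read 'a': S3 --a--> S1
  read 'a': S1 --a--> S4
  read 'a': S4 --a--> S3
  read 'c': S3 --c--> S4
  read 'a': S4 --a--> S3

Answer: S0, S2, S3, S1, S4, S3, S4, S3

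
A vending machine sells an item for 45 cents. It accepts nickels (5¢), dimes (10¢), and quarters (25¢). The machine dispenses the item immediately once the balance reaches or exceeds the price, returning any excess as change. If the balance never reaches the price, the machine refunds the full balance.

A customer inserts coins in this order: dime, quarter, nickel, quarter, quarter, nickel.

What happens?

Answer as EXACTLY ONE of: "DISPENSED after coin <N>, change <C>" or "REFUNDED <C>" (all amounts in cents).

Price: 45¢
Coin 1 (dime, 10¢): balance = 10¢
Coin 2 (quarter, 25¢): balance = 35¢
Coin 3 (nickel, 5¢): balance = 40¢
Coin 4 (quarter, 25¢): balance = 65¢
  → balance >= price → DISPENSE, change = 65 - 45 = 20¢

Answer: DISPENSED after coin 4, change 20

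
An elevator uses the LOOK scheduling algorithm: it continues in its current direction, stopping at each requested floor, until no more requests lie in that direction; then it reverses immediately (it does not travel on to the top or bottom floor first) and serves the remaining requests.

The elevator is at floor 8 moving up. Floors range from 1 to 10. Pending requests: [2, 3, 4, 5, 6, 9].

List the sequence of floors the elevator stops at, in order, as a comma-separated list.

Current: 8, moving UP
Serve above first (ascending): [9]
Then reverse, serve below (descending): [6, 5, 4, 3, 2]

Answer: 9, 6, 5, 4, 3, 2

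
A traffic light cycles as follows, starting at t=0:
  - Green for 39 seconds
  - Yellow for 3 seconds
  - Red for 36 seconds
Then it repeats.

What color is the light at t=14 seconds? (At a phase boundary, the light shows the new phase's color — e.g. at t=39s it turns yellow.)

Answer: green

Derivation:
Cycle length = 39 + 3 + 36 = 78s
t = 14, phase_t = 14 mod 78 = 14
14 < 39 (green end) → GREEN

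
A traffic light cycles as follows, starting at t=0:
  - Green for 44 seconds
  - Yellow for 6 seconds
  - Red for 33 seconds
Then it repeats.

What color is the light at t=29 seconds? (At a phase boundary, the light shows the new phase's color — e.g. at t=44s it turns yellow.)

Answer: green

Derivation:
Cycle length = 44 + 6 + 33 = 83s
t = 29, phase_t = 29 mod 83 = 29
29 < 44 (green end) → GREEN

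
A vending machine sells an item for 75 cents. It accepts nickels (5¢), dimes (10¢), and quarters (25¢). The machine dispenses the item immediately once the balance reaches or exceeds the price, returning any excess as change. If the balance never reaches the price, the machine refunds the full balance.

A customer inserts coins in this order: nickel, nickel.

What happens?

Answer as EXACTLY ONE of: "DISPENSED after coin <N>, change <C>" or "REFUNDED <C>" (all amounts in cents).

Price: 75¢
Coin 1 (nickel, 5¢): balance = 5¢
Coin 2 (nickel, 5¢): balance = 10¢
All coins inserted, balance 10¢ < price 75¢ → REFUND 10¢

Answer: REFUNDED 10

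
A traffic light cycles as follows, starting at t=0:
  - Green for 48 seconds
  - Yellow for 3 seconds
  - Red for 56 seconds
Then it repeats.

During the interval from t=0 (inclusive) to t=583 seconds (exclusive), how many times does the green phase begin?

Cycle = 48+3+56 = 107s
green phase starts at t = k*107 + 0 for k=0,1,2,...
Need k*107+0 < 583 → k < 5.449
k ∈ {0, ..., 5} → 6 starts

Answer: 6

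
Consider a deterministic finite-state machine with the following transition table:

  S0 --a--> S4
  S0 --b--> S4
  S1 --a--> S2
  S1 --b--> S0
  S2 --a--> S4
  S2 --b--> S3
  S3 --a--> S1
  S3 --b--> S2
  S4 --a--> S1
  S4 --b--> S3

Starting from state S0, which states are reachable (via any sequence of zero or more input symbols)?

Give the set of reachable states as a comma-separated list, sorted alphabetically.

BFS from S0:
  visit S0: S0--a-->S4 (new), S0--b-->S4 (seen)
  visit S4: S4--a-->S1 (new), S4--b-->S3 (new)
  visit S1: S1--a-->S2 (new), S1--b-->S0 (seen)
  visit S3: S3--a-->S1 (seen), S3--b-->S2 (seen)
  visit S2: S2--a-->S4 (seen), S2--b-->S3 (seen)

Answer: S0, S1, S2, S3, S4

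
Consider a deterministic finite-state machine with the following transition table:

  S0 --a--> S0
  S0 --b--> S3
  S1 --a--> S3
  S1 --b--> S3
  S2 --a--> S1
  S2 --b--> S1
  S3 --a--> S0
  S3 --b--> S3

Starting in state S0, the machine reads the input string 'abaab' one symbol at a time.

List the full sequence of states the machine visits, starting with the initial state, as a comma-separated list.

Start: S0
  read 'a': S0 --a--> S0
  read 'b': S0 --b--> S3
  read 'a': S3 --a--> S0
  read 'a': S0 --a--> S0
  read 'b': S0 --b--> S3

Answer: S0, S0, S3, S0, S0, S3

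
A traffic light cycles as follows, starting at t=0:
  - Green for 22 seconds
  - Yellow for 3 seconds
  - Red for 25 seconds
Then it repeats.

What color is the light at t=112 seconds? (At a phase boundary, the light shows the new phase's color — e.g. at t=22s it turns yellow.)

Cycle length = 22 + 3 + 25 = 50s
t = 112, phase_t = 112 mod 50 = 12
12 < 22 (green end) → GREEN

Answer: green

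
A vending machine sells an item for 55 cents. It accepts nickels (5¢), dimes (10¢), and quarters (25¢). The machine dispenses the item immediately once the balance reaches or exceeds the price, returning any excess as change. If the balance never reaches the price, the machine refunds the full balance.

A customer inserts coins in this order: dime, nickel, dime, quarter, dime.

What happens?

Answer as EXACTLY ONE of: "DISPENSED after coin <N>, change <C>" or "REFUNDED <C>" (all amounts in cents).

Answer: DISPENSED after coin 5, change 5

Derivation:
Price: 55¢
Coin 1 (dime, 10¢): balance = 10¢
Coin 2 (nickel, 5¢): balance = 15¢
Coin 3 (dime, 10¢): balance = 25¢
Coin 4 (quarter, 25¢): balance = 50¢
Coin 5 (dime, 10¢): balance = 60¢
  → balance >= price → DISPENSE, change = 60 - 55 = 5¢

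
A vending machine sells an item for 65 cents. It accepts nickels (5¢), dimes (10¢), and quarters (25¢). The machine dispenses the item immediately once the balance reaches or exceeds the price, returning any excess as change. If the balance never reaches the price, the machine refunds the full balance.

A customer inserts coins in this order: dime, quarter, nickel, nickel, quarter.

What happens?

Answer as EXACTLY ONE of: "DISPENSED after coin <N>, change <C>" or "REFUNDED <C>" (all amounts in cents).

Answer: DISPENSED after coin 5, change 5

Derivation:
Price: 65¢
Coin 1 (dime, 10¢): balance = 10¢
Coin 2 (quarter, 25¢): balance = 35¢
Coin 3 (nickel, 5¢): balance = 40¢
Coin 4 (nickel, 5¢): balance = 45¢
Coin 5 (quarter, 25¢): balance = 70¢
  → balance >= price → DISPENSE, change = 70 - 65 = 5¢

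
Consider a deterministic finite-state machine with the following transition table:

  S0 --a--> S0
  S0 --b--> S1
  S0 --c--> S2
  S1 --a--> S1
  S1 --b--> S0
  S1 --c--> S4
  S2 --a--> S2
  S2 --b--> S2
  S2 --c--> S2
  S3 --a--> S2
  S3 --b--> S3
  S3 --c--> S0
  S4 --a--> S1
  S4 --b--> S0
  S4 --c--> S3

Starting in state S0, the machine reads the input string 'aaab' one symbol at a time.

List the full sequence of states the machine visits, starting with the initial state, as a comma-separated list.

Answer: S0, S0, S0, S0, S1

Derivation:
Start: S0
  read 'a': S0 --a--> S0
  read 'a': S0 --a--> S0
  read 'a': S0 --a--> S0
  read 'b': S0 --b--> S1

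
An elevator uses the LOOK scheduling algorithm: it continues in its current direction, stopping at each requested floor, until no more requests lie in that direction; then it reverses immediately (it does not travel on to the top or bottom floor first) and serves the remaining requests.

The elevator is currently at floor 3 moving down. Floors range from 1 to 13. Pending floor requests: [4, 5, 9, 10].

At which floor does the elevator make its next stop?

Answer: 4

Derivation:
Current floor: 3, direction: down
Requests above: [4, 5, 9, 10]
Requests below: []
Moving down but no requests below → reverse; nearest above is min([4, 5, 9, 10]) = 4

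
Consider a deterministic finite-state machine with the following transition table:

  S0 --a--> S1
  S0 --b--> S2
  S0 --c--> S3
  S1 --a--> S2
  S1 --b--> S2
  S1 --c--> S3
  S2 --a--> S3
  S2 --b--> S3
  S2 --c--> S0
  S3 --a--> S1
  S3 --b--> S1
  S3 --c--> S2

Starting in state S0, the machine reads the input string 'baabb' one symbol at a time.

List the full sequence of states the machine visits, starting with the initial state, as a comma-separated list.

Answer: S0, S2, S3, S1, S2, S3

Derivation:
Start: S0
  read 'b': S0 --b--> S2
  read 'a': S2 --a--> S3
  read 'a': S3 --a--> S1
  read 'b': S1 --b--> S2
  read 'b': S2 --b--> S3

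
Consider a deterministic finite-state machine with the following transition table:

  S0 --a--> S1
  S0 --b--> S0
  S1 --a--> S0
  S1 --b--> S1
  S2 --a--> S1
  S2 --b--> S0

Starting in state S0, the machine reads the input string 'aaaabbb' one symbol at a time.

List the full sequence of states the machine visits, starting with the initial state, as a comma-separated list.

Start: S0
  read 'a': S0 --a--> S1
  read 'a': S1 --a--> S0
  read 'a': S0 --a--> S1
  read 'a': S1 --a--> S0
  read 'b': S0 --b--> S0
  read 'b': S0 --b--> S0
  read 'b': S0 --b--> S0

Answer: S0, S1, S0, S1, S0, S0, S0, S0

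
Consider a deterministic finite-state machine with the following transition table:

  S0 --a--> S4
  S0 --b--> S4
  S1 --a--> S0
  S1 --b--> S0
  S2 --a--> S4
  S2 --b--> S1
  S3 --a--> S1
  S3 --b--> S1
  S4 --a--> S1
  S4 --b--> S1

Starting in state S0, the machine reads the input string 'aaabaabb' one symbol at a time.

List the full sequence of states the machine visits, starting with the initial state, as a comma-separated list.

Answer: S0, S4, S1, S0, S4, S1, S0, S4, S1

Derivation:
Start: S0
  read 'a': S0 --a--> S4
  read 'a': S4 --a--> S1
  read 'a': S1 --a--> S0
  read 'b': S0 --b--> S4
  read 'a': S4 --a--> S1
  read 'a': S1 --a--> S0
  read 'b': S0 --b--> S4
  read 'b': S4 --b--> S1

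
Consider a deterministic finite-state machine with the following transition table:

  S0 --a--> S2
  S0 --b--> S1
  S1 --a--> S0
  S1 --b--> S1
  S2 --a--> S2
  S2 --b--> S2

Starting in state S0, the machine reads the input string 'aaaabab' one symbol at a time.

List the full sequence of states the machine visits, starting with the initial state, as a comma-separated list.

Start: S0
  read 'a': S0 --a--> S2
  read 'a': S2 --a--> S2
  read 'a': S2 --a--> S2
  read 'a': S2 --a--> S2
  read 'b': S2 --b--> S2
  read 'a': S2 --a--> S2
  read 'b': S2 --b--> S2

Answer: S0, S2, S2, S2, S2, S2, S2, S2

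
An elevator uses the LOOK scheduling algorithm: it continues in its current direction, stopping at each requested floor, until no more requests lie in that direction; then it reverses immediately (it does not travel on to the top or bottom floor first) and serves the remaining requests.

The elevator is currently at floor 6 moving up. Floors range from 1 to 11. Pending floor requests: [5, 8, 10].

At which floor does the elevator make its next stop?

Answer: 8

Derivation:
Current floor: 6, direction: up
Requests above: [8, 10]
Requests below: [5]
Moving up and requests lie above → nearest above is min([8, 10]) = 8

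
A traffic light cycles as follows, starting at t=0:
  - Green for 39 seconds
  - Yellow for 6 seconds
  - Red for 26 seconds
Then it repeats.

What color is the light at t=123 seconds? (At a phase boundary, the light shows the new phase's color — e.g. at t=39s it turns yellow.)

Answer: red

Derivation:
Cycle length = 39 + 6 + 26 = 71s
t = 123, phase_t = 123 mod 71 = 52
52 >= 45 → RED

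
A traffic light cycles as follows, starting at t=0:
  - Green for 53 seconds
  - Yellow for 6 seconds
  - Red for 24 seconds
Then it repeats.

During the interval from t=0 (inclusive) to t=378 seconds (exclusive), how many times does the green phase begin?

Answer: 5

Derivation:
Cycle = 53+6+24 = 83s
green phase starts at t = k*83 + 0 for k=0,1,2,...
Need k*83+0 < 378 → k < 4.554
k ∈ {0, ..., 4} → 5 starts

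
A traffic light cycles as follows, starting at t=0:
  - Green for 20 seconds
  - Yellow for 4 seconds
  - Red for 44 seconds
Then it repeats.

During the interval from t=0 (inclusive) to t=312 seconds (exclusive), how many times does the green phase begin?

Cycle = 20+4+44 = 68s
green phase starts at t = k*68 + 0 for k=0,1,2,...
Need k*68+0 < 312 → k < 4.588
k ∈ {0, ..., 4} → 5 starts

Answer: 5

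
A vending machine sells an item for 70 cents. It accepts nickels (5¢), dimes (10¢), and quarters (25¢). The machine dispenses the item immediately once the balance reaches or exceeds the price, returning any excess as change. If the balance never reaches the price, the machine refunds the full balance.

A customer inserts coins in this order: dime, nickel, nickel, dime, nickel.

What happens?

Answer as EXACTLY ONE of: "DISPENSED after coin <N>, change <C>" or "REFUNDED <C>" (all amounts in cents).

Answer: REFUNDED 35

Derivation:
Price: 70¢
Coin 1 (dime, 10¢): balance = 10¢
Coin 2 (nickel, 5¢): balance = 15¢
Coin 3 (nickel, 5¢): balance = 20¢
Coin 4 (dime, 10¢): balance = 30¢
Coin 5 (nickel, 5¢): balance = 35¢
All coins inserted, balance 35¢ < price 70¢ → REFUND 35¢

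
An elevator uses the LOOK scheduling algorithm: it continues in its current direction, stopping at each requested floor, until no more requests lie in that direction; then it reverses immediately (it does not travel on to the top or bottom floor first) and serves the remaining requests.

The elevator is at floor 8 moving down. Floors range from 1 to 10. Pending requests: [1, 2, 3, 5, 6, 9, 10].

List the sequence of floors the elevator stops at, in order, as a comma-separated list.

Answer: 6, 5, 3, 2, 1, 9, 10

Derivation:
Current: 8, moving DOWN
Serve below first (descending): [6, 5, 3, 2, 1]
Then reverse, serve above (ascending): [9, 10]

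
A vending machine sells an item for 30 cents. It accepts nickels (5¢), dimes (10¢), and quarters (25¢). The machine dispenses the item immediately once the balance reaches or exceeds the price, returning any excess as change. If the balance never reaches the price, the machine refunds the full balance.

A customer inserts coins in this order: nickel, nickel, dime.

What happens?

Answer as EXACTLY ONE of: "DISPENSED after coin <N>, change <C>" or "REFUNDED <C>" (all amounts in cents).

Price: 30¢
Coin 1 (nickel, 5¢): balance = 5¢
Coin 2 (nickel, 5¢): balance = 10¢
Coin 3 (dime, 10¢): balance = 20¢
All coins inserted, balance 20¢ < price 30¢ → REFUND 20¢

Answer: REFUNDED 20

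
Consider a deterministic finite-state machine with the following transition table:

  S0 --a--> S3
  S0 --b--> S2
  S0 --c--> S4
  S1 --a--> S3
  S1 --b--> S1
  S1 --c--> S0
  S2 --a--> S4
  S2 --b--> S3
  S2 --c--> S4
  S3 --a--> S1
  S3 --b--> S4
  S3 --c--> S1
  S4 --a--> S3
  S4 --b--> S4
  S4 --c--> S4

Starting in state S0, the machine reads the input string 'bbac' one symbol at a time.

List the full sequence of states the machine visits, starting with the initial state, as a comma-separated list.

Start: S0
  read 'b': S0 --b--> S2
  read 'b': S2 --b--> S3
  read 'a': S3 --a--> S1
  read 'c': S1 --c--> S0

Answer: S0, S2, S3, S1, S0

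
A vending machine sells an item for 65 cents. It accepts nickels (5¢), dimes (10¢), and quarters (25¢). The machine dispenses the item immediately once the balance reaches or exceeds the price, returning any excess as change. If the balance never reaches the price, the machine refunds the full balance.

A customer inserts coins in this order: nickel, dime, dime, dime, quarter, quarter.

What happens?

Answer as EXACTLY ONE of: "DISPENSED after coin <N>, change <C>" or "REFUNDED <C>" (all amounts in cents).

Answer: DISPENSED after coin 6, change 20

Derivation:
Price: 65¢
Coin 1 (nickel, 5¢): balance = 5¢
Coin 2 (dime, 10¢): balance = 15¢
Coin 3 (dime, 10¢): balance = 25¢
Coin 4 (dime, 10¢): balance = 35¢
Coin 5 (quarter, 25¢): balance = 60¢
Coin 6 (quarter, 25¢): balance = 85¢
  → balance >= price → DISPENSE, change = 85 - 65 = 20¢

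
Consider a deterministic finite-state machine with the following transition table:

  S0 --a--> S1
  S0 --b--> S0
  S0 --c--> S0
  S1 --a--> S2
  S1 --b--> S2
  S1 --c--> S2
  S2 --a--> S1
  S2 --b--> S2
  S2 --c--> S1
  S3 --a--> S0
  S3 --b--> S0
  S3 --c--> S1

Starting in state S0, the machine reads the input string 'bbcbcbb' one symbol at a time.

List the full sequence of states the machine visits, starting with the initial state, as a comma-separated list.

Answer: S0, S0, S0, S0, S0, S0, S0, S0

Derivation:
Start: S0
  read 'b': S0 --b--> S0
  read 'b': S0 --b--> S0
  read 'c': S0 --c--> S0
  read 'b': S0 --b--> S0
  read 'c': S0 --c--> S0
  read 'b': S0 --b--> S0
  read 'b': S0 --b--> S0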